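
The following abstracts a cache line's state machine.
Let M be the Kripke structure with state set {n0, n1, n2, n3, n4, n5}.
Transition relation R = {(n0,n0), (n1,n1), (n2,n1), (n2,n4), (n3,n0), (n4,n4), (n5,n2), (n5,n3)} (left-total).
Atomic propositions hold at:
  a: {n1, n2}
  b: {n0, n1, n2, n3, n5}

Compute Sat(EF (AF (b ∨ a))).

{n0, n1, n2, n3, n5}

Sat(b ∨ a) = {n0, n1, n2, n3, n5}
AF (b ∨ a): least fixpoint, start Z0 = {n0, n1, n2, n3, n5}, add states with every successor in Z. Already a fixed point.
Sat(AF (b ∨ a)) = {n0, n1, n2, n3, n5}
EF (AF (b ∨ a)): least fixpoint, start Z0 = {n0, n1, n2, n3, n5}, add states with some successor in Z. Already a fixed point.
Sat(EF (AF (b ∨ a))) = {n0, n1, n2, n3, n5}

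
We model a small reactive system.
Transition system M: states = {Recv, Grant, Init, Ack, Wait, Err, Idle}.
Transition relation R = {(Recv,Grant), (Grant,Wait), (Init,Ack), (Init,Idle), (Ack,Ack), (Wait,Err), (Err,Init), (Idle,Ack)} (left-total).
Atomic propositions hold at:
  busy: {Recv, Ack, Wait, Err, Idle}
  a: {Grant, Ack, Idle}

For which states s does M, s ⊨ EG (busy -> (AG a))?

{Init, Ack, Idle}

AG a: greatest fixpoint, start Z0 = {Grant, Ack, Idle}, keep only states in Sat with every successor in Z. Z1 = {Ack, Idle}; fixed.
Sat(AG a) = {Ack, Idle}
Sat(busy -> (AG a)) = {Grant, Init, Ack, Idle}
EG (busy -> (AG a)): greatest fixpoint, start Z0 = {Grant, Init, Ack, Idle}, keep only states in Sat with some successor in Z. Z1 = {Init, Ack, Idle}; fixed.
Sat(EG (busy -> (AG a))) = {Init, Ack, Idle}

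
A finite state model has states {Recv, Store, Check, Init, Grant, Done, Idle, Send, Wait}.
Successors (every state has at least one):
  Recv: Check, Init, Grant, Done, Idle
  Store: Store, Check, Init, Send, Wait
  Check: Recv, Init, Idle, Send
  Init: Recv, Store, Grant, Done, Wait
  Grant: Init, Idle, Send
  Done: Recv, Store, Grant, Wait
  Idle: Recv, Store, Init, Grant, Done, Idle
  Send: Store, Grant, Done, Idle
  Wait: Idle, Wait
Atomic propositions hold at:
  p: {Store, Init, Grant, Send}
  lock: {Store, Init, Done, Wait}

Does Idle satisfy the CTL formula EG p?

No

EG p: greatest fixpoint, start Z0 = {Store, Init, Grant, Send}, keep only states in Sat with some successor in Z. Already a fixed point.
Sat(EG p) = {Store, Init, Grant, Send}
Idle ∉ Sat(EG p) = {Store, Init, Grant, Send}, so the formula does not hold at Idle.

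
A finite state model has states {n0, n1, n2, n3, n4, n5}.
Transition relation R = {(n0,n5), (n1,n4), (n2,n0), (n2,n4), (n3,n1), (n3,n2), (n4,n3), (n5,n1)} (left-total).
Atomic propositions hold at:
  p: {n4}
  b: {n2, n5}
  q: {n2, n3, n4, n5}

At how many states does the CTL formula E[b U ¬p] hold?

Sat(¬p) = {n0, n1, n2, n3, n5}
E[b U ¬p]: least fixpoint, start Z0 = Sat(¬p) = {n0, n1, n2, n3, n5}, add states in Sat(b) with some successor in Z. Already a fixed point.
Sat(E[b U ¬p]) = {n0, n1, n2, n3, n5}
|Sat(E[b U ¬p])| = |{n0, n1, n2, n3, n5}| = 5.

5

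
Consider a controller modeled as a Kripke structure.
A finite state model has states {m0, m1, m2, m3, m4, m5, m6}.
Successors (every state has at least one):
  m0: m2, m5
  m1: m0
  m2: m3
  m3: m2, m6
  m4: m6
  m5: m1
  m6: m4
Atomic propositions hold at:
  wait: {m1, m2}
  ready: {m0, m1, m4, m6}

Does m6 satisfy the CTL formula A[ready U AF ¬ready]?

Sat(¬ready) = {m2, m3, m5}
AF ¬ready: least fixpoint, start Z0 = {m2, m3, m5}, add states with every successor in Z. Z1 = {m0, m2, m3, m5}; Z2 = {m0, m1, m2, m3, m5}; fixed.
Sat(AF ¬ready) = {m0, m1, m2, m3, m5}
A[ready U AF ¬ready]: least fixpoint, start Z0 = Sat(AF ¬ready) = {m0, m1, m2, m3, m5}, add states in Sat(ready) with every successor in Z. Already a fixed point.
Sat(A[ready U AF ¬ready]) = {m0, m1, m2, m3, m5}
m6 ∉ Sat(A[ready U AF ¬ready]) = {m0, m1, m2, m3, m5}, so the formula does not hold at m6.

No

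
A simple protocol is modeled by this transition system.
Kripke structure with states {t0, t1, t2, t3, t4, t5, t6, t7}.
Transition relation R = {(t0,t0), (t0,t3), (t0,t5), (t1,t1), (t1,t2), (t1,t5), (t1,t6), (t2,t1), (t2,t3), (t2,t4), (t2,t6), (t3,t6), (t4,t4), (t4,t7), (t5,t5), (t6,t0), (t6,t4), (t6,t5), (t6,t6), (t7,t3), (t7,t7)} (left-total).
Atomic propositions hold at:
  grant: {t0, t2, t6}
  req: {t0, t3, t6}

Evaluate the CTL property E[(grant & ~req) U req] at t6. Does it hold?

Sat(~req) = {t1, t2, t4, t5, t7}
Sat(grant & ~req) = {t2}
E[(grant & ~req) U req]: least fixpoint, start Z0 = Sat(req) = {t0, t3, t6}, add states in Sat(grant & ~req) with some successor in Z. Z1 = {t0, t2, t3, t6}; fixed.
Sat(E[(grant & ~req) U req]) = {t0, t2, t3, t6}
t6 ∈ Sat(E[(grant & ~req) U req]) = {t0, t2, t3, t6}, so the formula holds at t6.

Yes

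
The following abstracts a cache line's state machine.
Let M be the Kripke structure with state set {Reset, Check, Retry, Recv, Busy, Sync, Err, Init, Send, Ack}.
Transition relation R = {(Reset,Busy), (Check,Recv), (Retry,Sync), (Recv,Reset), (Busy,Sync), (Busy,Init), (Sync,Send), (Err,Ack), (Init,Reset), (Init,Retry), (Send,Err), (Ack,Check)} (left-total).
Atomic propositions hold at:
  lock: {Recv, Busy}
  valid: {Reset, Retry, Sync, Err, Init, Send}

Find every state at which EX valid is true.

{Retry, Recv, Busy, Sync, Init, Send}

Sat(EX valid) = {s : some successor in {Reset, Retry, Sync, Err, Init, Send}} = {Retry, Recv, Busy, Sync, Init, Send}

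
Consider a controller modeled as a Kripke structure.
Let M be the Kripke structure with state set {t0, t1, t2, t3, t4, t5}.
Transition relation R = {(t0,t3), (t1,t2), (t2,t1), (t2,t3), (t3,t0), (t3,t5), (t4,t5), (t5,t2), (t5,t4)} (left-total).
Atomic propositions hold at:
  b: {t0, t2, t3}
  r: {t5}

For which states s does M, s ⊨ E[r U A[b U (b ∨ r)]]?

Sat(b ∨ r) = {t0, t2, t3, t5}
A[b U (b ∨ r)]: least fixpoint, start Z0 = Sat((b ∨ r)) = {t0, t2, t3, t5}, add states in Sat(b) with every successor in Z. Already a fixed point.
Sat(A[b U (b ∨ r)]) = {t0, t2, t3, t5}
E[r U A[b U (b ∨ r)]]: least fixpoint, start Z0 = Sat(A[b U (b ∨ r)]) = {t0, t2, t3, t5}, add states in Sat(r) with some successor in Z. Already a fixed point.
Sat(E[r U A[b U (b ∨ r)]]) = {t0, t2, t3, t5}

{t0, t2, t3, t5}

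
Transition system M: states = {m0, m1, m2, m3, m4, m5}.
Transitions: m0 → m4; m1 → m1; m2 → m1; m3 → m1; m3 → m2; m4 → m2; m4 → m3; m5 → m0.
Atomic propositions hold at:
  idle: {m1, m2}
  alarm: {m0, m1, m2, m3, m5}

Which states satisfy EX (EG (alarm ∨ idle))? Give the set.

{m1, m2, m3, m4}

Sat(alarm ∨ idle) = {m0, m1, m2, m3, m5}
EG (alarm ∨ idle): greatest fixpoint, start Z0 = {m0, m1, m2, m3, m5}, keep only states in Sat with some successor in Z. Z1 = {m1, m2, m3, m5}; Z2 = {m1, m2, m3}; fixed.
Sat(EG (alarm ∨ idle)) = {m1, m2, m3}
Sat(EX (EG (alarm ∨ idle))) = {s : some successor in {m1, m2, m3}} = {m1, m2, m3, m4}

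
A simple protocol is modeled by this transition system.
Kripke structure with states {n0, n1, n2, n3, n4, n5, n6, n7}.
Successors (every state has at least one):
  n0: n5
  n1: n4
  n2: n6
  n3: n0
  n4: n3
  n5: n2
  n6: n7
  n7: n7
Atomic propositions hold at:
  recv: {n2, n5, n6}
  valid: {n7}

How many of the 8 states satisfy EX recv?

Sat(EX recv) = {s : some successor in {n2, n5, n6}} = {n0, n2, n5}
|Sat(EX recv)| = |{n0, n2, n5}| = 3.

3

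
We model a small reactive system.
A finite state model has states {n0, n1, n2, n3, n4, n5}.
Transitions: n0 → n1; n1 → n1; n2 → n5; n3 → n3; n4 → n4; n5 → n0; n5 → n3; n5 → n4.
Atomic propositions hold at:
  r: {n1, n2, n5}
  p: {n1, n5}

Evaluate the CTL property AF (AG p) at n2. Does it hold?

No

AG p: greatest fixpoint, start Z0 = {n1, n5}, keep only states in Sat with every successor in Z. Z1 = {n1}; fixed.
Sat(AG p) = {n1}
AF (AG p): least fixpoint, start Z0 = {n1}, add states with every successor in Z. Z1 = {n0, n1}; fixed.
Sat(AF (AG p)) = {n0, n1}
n2 ∉ Sat(AF (AG p)) = {n0, n1}, so the formula does not hold at n2.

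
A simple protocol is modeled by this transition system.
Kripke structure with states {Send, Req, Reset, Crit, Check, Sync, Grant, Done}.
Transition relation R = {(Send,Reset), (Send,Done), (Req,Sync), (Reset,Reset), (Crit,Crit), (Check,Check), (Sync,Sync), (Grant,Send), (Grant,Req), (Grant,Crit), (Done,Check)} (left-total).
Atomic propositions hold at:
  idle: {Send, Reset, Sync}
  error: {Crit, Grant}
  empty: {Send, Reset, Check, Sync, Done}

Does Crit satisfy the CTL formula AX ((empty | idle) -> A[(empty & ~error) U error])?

Sat(empty | idle) = {Send, Reset, Check, Sync, Done}
Sat(~error) = {Send, Req, Reset, Check, Sync, Done}
Sat(empty & ~error) = {Send, Reset, Check, Sync, Done}
A[(empty & ~error) U error]: least fixpoint, start Z0 = Sat(error) = {Crit, Grant}, add states in Sat(empty & ~error) with every successor in Z. Already a fixed point.
Sat(A[(empty & ~error) U error]) = {Crit, Grant}
Sat((empty | idle) -> A[(empty & ~error) U error]) = {Req, Crit, Grant}
Sat(AX ((empty | idle) -> A[(empty & ~error) U error])) = {s : every successor in {Req, Crit, Grant}} = {Crit}
Crit ∈ Sat(AX ((empty | idle) -> A[(empty & ~error) U error])) = {Crit}, so the formula holds at Crit.

Yes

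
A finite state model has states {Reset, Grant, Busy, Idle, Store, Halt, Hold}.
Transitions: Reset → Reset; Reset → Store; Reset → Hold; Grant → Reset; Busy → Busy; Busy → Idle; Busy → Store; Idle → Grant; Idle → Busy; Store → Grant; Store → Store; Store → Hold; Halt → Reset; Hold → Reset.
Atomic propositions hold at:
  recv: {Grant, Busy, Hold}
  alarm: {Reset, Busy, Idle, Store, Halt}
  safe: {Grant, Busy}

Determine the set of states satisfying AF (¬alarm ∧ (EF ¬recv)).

Sat(¬alarm) = {Grant, Hold}
Sat(¬recv) = {Reset, Idle, Store, Halt}
EF ¬recv: least fixpoint, start Z0 = {Reset, Idle, Store, Halt}, add states with some successor in Z. Z1 = {Reset, Grant, Busy, Idle, Store, Halt, Hold}; fixed.
Sat(EF ¬recv) = {Reset, Grant, Busy, Idle, Store, Halt, Hold}
Sat(¬alarm ∧ (EF ¬recv)) = {Grant, Hold}
AF (¬alarm ∧ (EF ¬recv)): least fixpoint, start Z0 = {Grant, Hold}, add states with every successor in Z. Already a fixed point.
Sat(AF (¬alarm ∧ (EF ¬recv))) = {Grant, Hold}

{Grant, Hold}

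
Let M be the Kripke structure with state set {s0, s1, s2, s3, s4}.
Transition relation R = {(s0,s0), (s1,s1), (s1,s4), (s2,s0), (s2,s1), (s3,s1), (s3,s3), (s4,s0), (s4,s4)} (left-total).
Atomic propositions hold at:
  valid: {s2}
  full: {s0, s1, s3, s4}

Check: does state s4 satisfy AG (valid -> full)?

Sat(valid -> full) = {s0, s1, s3, s4}
AG (valid -> full): greatest fixpoint, start Z0 = {s0, s1, s3, s4}, keep only states in Sat with every successor in Z. Already a fixed point.
Sat(AG (valid -> full)) = {s0, s1, s3, s4}
s4 ∈ Sat(AG (valid -> full)) = {s0, s1, s3, s4}, so the formula holds at s4.

Yes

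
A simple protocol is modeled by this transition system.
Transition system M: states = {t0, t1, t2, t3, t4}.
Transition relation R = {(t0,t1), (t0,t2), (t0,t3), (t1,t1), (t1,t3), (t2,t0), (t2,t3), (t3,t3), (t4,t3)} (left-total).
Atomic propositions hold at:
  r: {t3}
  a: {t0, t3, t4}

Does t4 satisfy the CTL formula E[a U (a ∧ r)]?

Yes

Sat(a ∧ r) = {t3}
E[a U (a ∧ r)]: least fixpoint, start Z0 = Sat((a ∧ r)) = {t3}, add states in Sat(a) with some successor in Z. Z1 = {t0, t3, t4}; fixed.
Sat(E[a U (a ∧ r)]) = {t0, t3, t4}
t4 ∈ Sat(E[a U (a ∧ r)]) = {t0, t3, t4}, so the formula holds at t4.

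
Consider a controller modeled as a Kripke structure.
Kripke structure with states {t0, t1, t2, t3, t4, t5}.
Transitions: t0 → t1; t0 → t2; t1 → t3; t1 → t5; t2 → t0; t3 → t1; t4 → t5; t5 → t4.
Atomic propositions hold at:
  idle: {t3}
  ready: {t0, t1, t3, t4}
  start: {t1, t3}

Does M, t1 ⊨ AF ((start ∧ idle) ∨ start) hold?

Sat(start ∧ idle) = {t3}
Sat((start ∧ idle) ∨ start) = {t1, t3}
AF ((start ∧ idle) ∨ start): least fixpoint, start Z0 = {t1, t3}, add states with every successor in Z. Already a fixed point.
Sat(AF ((start ∧ idle) ∨ start)) = {t1, t3}
t1 ∈ Sat(AF ((start ∧ idle) ∨ start)) = {t1, t3}, so the formula holds at t1.

Yes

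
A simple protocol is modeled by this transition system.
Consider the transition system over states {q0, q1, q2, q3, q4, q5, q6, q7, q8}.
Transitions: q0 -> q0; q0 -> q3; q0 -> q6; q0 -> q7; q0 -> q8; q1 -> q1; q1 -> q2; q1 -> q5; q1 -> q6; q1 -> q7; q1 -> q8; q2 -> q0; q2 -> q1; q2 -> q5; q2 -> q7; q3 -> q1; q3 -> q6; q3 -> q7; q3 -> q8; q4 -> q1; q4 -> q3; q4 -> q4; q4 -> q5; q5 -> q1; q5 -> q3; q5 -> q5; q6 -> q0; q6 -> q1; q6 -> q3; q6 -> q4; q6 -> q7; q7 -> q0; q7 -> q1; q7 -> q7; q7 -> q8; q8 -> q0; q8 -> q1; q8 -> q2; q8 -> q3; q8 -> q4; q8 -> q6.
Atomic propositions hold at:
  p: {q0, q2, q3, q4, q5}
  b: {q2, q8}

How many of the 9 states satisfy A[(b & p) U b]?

Sat(b & p) = {q2}
A[(b & p) U b]: least fixpoint, start Z0 = Sat(b) = {q2, q8}, add states in Sat(b & p) with every successor in Z. Already a fixed point.
Sat(A[(b & p) U b]) = {q2, q8}
|Sat(A[(b & p) U b])| = |{q2, q8}| = 2.

2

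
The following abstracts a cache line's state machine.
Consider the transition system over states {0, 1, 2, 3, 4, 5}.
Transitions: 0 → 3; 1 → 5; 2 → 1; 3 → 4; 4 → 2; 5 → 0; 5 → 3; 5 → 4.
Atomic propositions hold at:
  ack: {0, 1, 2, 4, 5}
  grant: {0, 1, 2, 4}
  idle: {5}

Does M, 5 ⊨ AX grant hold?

No

Sat(AX grant) = {s : every successor in {0, 1, 2, 4}} = {2, 3, 4}
5 ∉ Sat(AX grant) = {2, 3, 4}, so the formula does not hold at 5.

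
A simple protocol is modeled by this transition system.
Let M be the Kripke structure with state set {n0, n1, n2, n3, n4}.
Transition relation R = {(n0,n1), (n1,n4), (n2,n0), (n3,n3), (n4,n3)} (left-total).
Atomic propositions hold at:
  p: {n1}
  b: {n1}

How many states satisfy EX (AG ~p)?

3

Sat(~p) = {n0, n2, n3, n4}
AG ~p: greatest fixpoint, start Z0 = {n0, n2, n3, n4}, keep only states in Sat with every successor in Z. Z1 = {n2, n3, n4}; Z2 = {n3, n4}; fixed.
Sat(AG ~p) = {n3, n4}
Sat(EX (AG ~p)) = {s : some successor in {n3, n4}} = {n1, n3, n4}
|Sat(EX (AG ~p))| = |{n1, n3, n4}| = 3.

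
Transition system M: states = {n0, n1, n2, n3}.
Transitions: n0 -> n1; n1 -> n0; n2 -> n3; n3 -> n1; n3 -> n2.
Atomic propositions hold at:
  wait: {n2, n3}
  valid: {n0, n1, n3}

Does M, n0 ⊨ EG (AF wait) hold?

No

AF wait: least fixpoint, start Z0 = {n2, n3}, add states with every successor in Z. Already a fixed point.
Sat(AF wait) = {n2, n3}
EG (AF wait): greatest fixpoint, start Z0 = {n2, n3}, keep only states in Sat with some successor in Z. Already a fixed point.
Sat(EG (AF wait)) = {n2, n3}
n0 ∉ Sat(EG (AF wait)) = {n2, n3}, so the formula does not hold at n0.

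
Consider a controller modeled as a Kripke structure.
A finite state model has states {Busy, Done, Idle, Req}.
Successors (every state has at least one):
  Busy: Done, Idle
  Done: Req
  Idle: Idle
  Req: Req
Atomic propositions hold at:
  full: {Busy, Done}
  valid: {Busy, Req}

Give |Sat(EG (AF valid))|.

AF valid: least fixpoint, start Z0 = {Busy, Req}, add states with every successor in Z. Z1 = {Busy, Done, Req}; fixed.
Sat(AF valid) = {Busy, Done, Req}
EG (AF valid): greatest fixpoint, start Z0 = {Busy, Done, Req}, keep only states in Sat with some successor in Z. Already a fixed point.
Sat(EG (AF valid)) = {Busy, Done, Req}
|Sat(EG (AF valid))| = |{Busy, Done, Req}| = 3.

3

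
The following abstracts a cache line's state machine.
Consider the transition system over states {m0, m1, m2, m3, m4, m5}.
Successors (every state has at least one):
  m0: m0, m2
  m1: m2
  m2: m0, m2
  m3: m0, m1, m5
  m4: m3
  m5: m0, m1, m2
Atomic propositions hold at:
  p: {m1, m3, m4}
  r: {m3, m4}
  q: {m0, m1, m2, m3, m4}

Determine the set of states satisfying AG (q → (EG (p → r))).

{m0, m2}

Sat(p → r) = {m0, m2, m3, m4, m5}
EG (p → r): greatest fixpoint, start Z0 = {m0, m2, m3, m4, m5}, keep only states in Sat with some successor in Z. Already a fixed point.
Sat(EG (p → r)) = {m0, m2, m3, m4, m5}
Sat(q → (EG (p → r))) = {m0, m2, m3, m4, m5}
AG (q → (EG (p → r))): greatest fixpoint, start Z0 = {m0, m2, m3, m4, m5}, keep only states in Sat with every successor in Z. Z1 = {m0, m2, m4}; Z2 = {m0, m2}; fixed.
Sat(AG (q → (EG (p → r)))) = {m0, m2}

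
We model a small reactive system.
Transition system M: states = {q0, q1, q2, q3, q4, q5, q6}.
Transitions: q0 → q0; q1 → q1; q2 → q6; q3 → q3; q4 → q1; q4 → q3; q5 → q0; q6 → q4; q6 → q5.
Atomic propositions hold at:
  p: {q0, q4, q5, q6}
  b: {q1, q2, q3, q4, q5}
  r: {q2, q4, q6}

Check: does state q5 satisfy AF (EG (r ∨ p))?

Sat(r ∨ p) = {q0, q2, q4, q5, q6}
EG (r ∨ p): greatest fixpoint, start Z0 = {q0, q2, q4, q5, q6}, keep only states in Sat with some successor in Z. Z1 = {q0, q2, q5, q6}; fixed.
Sat(EG (r ∨ p)) = {q0, q2, q5, q6}
AF (EG (r ∨ p)): least fixpoint, start Z0 = {q0, q2, q5, q6}, add states with every successor in Z. Already a fixed point.
Sat(AF (EG (r ∨ p))) = {q0, q2, q5, q6}
q5 ∈ Sat(AF (EG (r ∨ p))) = {q0, q2, q5, q6}, so the formula holds at q5.

Yes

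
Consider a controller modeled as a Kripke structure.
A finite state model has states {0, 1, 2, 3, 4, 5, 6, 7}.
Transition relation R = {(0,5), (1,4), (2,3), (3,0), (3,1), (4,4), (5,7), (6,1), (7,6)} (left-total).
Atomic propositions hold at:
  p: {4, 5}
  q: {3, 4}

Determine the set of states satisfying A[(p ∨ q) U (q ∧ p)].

Sat(p ∨ q) = {3, 4, 5}
Sat(q ∧ p) = {4}
A[(p ∨ q) U (q ∧ p)]: least fixpoint, start Z0 = Sat((q ∧ p)) = {4}, add states in Sat(p ∨ q) with every successor in Z. Already a fixed point.
Sat(A[(p ∨ q) U (q ∧ p)]) = {4}

{4}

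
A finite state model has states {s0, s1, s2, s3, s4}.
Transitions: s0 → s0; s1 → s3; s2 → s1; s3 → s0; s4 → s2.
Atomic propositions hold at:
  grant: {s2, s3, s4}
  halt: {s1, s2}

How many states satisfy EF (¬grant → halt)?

4

Sat(¬grant) = {s0, s1}
Sat(¬grant → halt) = {s1, s2, s3, s4}
EF (¬grant → halt): least fixpoint, start Z0 = {s1, s2, s3, s4}, add states with some successor in Z. Already a fixed point.
Sat(EF (¬grant → halt)) = {s1, s2, s3, s4}
|Sat(EF (¬grant → halt))| = |{s1, s2, s3, s4}| = 4.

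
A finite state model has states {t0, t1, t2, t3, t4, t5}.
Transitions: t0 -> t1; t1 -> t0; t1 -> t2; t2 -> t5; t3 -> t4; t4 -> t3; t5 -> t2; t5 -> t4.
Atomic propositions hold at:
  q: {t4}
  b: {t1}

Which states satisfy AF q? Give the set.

{t3, t4}

AF q: least fixpoint, start Z0 = {t4}, add states with every successor in Z. Z1 = {t3, t4}; fixed.
Sat(AF q) = {t3, t4}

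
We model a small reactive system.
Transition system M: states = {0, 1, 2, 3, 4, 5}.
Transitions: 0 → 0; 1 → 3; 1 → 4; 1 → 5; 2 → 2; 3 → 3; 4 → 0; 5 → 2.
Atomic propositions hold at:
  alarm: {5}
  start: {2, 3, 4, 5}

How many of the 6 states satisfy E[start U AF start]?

AF start: least fixpoint, start Z0 = {2, 3, 4, 5}, add states with every successor in Z. Z1 = {1, 2, 3, 4, 5}; fixed.
Sat(AF start) = {1, 2, 3, 4, 5}
E[start U AF start]: least fixpoint, start Z0 = Sat(AF start) = {1, 2, 3, 4, 5}, add states in Sat(start) with some successor in Z. Already a fixed point.
Sat(E[start U AF start]) = {1, 2, 3, 4, 5}
|Sat(E[start U AF start])| = |{1, 2, 3, 4, 5}| = 5.

5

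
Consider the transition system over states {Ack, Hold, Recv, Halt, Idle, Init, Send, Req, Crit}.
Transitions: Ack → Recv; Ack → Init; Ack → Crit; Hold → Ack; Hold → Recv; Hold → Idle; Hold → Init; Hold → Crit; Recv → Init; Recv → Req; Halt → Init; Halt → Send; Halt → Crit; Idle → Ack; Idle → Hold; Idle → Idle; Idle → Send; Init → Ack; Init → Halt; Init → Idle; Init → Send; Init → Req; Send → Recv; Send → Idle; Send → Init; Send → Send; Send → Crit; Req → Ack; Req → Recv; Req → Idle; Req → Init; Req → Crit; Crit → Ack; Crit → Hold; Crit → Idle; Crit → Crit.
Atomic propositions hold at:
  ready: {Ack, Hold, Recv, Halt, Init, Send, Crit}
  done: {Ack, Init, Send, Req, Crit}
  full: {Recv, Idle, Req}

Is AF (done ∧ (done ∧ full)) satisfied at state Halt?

Sat(done ∧ full) = {Req}
Sat(done ∧ (done ∧ full)) = {Req}
AF (done ∧ (done ∧ full)): least fixpoint, start Z0 = {Req}, add states with every successor in Z. Already a fixed point.
Sat(AF (done ∧ (done ∧ full))) = {Req}
Halt ∉ Sat(AF (done ∧ (done ∧ full))) = {Req}, so the formula does not hold at Halt.

No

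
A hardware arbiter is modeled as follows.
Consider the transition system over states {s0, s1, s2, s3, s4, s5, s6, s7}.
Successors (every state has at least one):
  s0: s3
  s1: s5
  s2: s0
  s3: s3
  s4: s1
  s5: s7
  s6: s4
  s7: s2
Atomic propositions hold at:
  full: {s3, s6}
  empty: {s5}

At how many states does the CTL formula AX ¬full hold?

Sat(¬full) = {s0, s1, s2, s4, s5, s7}
Sat(AX ¬full) = {s : every successor in {s0, s1, s2, s4, s5, s7}} = {s1, s2, s4, s5, s6, s7}
|Sat(AX ¬full)| = |{s1, s2, s4, s5, s6, s7}| = 6.

6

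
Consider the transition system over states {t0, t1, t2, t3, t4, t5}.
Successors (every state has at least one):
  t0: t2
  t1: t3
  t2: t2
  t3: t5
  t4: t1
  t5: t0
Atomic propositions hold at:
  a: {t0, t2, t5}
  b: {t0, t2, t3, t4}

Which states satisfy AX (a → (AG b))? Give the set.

AG b: greatest fixpoint, start Z0 = {t0, t2, t3, t4}, keep only states in Sat with every successor in Z. Z1 = {t0, t2}; fixed.
Sat(AG b) = {t0, t2}
Sat(a → (AG b)) = {t0, t1, t2, t3, t4}
Sat(AX (a → (AG b))) = {s : every successor in {t0, t1, t2, t3, t4}} = {t0, t1, t2, t4, t5}

{t0, t1, t2, t4, t5}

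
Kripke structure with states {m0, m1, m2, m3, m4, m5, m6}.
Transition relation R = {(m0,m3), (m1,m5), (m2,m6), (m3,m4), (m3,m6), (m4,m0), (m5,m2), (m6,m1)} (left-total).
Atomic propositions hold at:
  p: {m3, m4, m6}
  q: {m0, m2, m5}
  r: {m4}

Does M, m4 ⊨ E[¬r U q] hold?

Sat(¬r) = {m0, m1, m2, m3, m5, m6}
E[¬r U q]: least fixpoint, start Z0 = Sat(q) = {m0, m2, m5}, add states in Sat(¬r) with some successor in Z. Z1 = {m0, m1, m2, m5}; Z2 = {m0, m1, m2, m5, m6}; Z3 = {m0, m1, m2, m3, m5, m6}; fixed.
Sat(E[¬r U q]) = {m0, m1, m2, m3, m5, m6}
m4 ∉ Sat(E[¬r U q]) = {m0, m1, m2, m3, m5, m6}, so the formula does not hold at m4.

No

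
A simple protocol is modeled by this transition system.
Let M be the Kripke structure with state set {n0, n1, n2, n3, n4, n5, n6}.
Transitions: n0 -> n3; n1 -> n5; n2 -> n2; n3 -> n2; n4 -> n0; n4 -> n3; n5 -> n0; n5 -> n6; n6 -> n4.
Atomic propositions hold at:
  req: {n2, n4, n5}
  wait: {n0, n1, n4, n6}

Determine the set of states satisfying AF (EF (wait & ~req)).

{n0, n1, n4, n5, n6}

Sat(~req) = {n0, n1, n3, n6}
Sat(wait & ~req) = {n0, n1, n6}
EF (wait & ~req): least fixpoint, start Z0 = {n0, n1, n6}, add states with some successor in Z. Z1 = {n0, n1, n4, n5, n6}; fixed.
Sat(EF (wait & ~req)) = {n0, n1, n4, n5, n6}
AF (EF (wait & ~req)): least fixpoint, start Z0 = {n0, n1, n4, n5, n6}, add states with every successor in Z. Already a fixed point.
Sat(AF (EF (wait & ~req))) = {n0, n1, n4, n5, n6}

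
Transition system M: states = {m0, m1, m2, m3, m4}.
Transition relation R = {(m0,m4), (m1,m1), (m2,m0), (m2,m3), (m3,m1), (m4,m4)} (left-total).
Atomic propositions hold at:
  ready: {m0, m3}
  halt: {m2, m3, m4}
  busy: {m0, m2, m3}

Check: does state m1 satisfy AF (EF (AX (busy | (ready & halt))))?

No

Sat(ready & halt) = {m3}
Sat(busy | (ready & halt)) = {m0, m2, m3}
Sat(AX (busy | (ready & halt))) = {s : every successor in {m0, m2, m3}} = {m2}
EF (AX (busy | (ready & halt))): least fixpoint, start Z0 = {m2}, add states with some successor in Z. Already a fixed point.
Sat(EF (AX (busy | (ready & halt)))) = {m2}
AF (EF (AX (busy | (ready & halt)))): least fixpoint, start Z0 = {m2}, add states with every successor in Z. Already a fixed point.
Sat(AF (EF (AX (busy | (ready & halt))))) = {m2}
m1 ∉ Sat(AF (EF (AX (busy | (ready & halt))))) = {m2}, so the formula does not hold at m1.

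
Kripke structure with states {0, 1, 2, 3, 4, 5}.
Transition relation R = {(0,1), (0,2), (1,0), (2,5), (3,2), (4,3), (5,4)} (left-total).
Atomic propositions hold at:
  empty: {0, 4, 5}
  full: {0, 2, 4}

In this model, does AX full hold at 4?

No

Sat(AX full) = {s : every successor in {0, 2, 4}} = {1, 3, 5}
4 ∉ Sat(AX full) = {1, 3, 5}, so the formula does not hold at 4.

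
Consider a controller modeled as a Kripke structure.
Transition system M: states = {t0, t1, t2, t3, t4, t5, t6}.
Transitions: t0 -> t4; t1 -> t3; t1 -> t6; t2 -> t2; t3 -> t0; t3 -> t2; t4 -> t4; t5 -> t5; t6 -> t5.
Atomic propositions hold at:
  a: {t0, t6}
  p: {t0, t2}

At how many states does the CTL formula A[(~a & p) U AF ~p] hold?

6

Sat(~a) = {t1, t2, t3, t4, t5}
Sat(~a & p) = {t2}
Sat(~p) = {t1, t3, t4, t5, t6}
AF ~p: least fixpoint, start Z0 = {t1, t3, t4, t5, t6}, add states with every successor in Z. Z1 = {t0, t1, t3, t4, t5, t6}; fixed.
Sat(AF ~p) = {t0, t1, t3, t4, t5, t6}
A[(~a & p) U AF ~p]: least fixpoint, start Z0 = Sat(AF ~p) = {t0, t1, t3, t4, t5, t6}, add states in Sat(~a & p) with every successor in Z. Already a fixed point.
Sat(A[(~a & p) U AF ~p]) = {t0, t1, t3, t4, t5, t6}
|Sat(A[(~a & p) U AF ~p])| = |{t0, t1, t3, t4, t5, t6}| = 6.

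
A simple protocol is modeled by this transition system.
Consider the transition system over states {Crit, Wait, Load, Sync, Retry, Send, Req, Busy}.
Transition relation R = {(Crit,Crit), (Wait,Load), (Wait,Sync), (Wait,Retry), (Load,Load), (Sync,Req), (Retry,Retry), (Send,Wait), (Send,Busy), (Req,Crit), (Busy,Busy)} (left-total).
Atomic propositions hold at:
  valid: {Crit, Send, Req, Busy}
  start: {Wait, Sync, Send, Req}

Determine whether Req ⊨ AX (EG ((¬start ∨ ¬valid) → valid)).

Sat(¬start) = {Crit, Load, Retry, Busy}
Sat(¬valid) = {Wait, Load, Sync, Retry}
Sat(¬start ∨ ¬valid) = {Crit, Wait, Load, Sync, Retry, Busy}
Sat((¬start ∨ ¬valid) → valid) = {Crit, Send, Req, Busy}
EG ((¬start ∨ ¬valid) → valid): greatest fixpoint, start Z0 = {Crit, Send, Req, Busy}, keep only states in Sat with some successor in Z. Already a fixed point.
Sat(EG ((¬start ∨ ¬valid) → valid)) = {Crit, Send, Req, Busy}
Sat(AX (EG ((¬start ∨ ¬valid) → valid))) = {s : every successor in {Crit, Send, Req, Busy}} = {Crit, Sync, Req, Busy}
Req ∈ Sat(AX (EG ((¬start ∨ ¬valid) → valid))) = {Crit, Sync, Req, Busy}, so the formula holds at Req.

Yes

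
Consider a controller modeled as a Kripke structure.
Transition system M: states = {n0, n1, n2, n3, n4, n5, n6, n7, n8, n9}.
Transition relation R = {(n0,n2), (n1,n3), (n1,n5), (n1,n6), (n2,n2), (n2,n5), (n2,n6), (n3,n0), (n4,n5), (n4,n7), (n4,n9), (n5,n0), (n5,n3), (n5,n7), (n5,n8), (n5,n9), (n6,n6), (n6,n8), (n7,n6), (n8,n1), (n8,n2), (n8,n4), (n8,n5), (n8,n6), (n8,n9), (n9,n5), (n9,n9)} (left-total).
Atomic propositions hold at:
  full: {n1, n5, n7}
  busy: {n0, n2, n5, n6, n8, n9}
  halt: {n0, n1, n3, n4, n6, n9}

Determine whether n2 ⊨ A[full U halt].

A[full U halt]: least fixpoint, start Z0 = Sat(halt) = {n0, n1, n3, n4, n6, n9}, add states in Sat(full) with every successor in Z. Z1 = {n0, n1, n3, n4, n6, n7, n9}; fixed.
Sat(A[full U halt]) = {n0, n1, n3, n4, n6, n7, n9}
n2 ∉ Sat(A[full U halt]) = {n0, n1, n3, n4, n6, n7, n9}, so the formula does not hold at n2.

No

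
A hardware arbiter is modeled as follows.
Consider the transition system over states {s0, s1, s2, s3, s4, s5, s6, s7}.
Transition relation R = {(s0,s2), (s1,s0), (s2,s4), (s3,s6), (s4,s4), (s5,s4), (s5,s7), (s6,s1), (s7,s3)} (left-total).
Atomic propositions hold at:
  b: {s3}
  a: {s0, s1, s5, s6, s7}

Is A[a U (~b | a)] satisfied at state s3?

Sat(~b) = {s0, s1, s2, s4, s5, s6, s7}
Sat(~b | a) = {s0, s1, s2, s4, s5, s6, s7}
A[a U (~b | a)]: least fixpoint, start Z0 = Sat((~b | a)) = {s0, s1, s2, s4, s5, s6, s7}, add states in Sat(a) with every successor in Z. Already a fixed point.
Sat(A[a U (~b | a)]) = {s0, s1, s2, s4, s5, s6, s7}
s3 ∉ Sat(A[a U (~b | a)]) = {s0, s1, s2, s4, s5, s6, s7}, so the formula does not hold at s3.

No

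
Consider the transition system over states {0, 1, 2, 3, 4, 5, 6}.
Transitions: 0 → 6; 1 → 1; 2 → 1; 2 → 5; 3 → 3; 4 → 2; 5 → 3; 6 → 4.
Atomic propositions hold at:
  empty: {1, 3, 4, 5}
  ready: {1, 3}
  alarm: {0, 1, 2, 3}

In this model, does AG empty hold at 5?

Yes

AG empty: greatest fixpoint, start Z0 = {1, 3, 4, 5}, keep only states in Sat with every successor in Z. Z1 = {1, 3, 5}; fixed.
Sat(AG empty) = {1, 3, 5}
5 ∈ Sat(AG empty) = {1, 3, 5}, so the formula holds at 5.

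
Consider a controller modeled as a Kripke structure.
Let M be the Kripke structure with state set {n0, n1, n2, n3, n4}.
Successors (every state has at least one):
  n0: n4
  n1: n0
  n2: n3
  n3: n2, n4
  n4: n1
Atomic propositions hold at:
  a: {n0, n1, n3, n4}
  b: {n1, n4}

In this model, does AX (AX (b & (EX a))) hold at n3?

No

Sat(EX a) = {s : some successor in {n0, n1, n3, n4}} = {n0, n1, n2, n3, n4}
Sat(b & (EX a)) = {n1, n4}
Sat(AX (b & (EX a))) = {s : every successor in {n1, n4}} = {n0, n4}
Sat(AX (AX (b & (EX a)))) = {s : every successor in {n0, n4}} = {n0, n1}
n3 ∉ Sat(AX (AX (b & (EX a)))) = {n0, n1}, so the formula does not hold at n3.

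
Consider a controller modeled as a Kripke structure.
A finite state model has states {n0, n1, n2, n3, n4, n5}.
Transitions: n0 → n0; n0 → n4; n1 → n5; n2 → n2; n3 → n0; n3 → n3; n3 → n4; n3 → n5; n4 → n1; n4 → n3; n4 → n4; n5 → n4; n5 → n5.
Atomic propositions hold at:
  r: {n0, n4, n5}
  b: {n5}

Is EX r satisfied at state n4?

Sat(EX r) = {s : some successor in {n0, n4, n5}} = {n0, n1, n3, n4, n5}
n4 ∈ Sat(EX r) = {n0, n1, n3, n4, n5}, so the formula holds at n4.

Yes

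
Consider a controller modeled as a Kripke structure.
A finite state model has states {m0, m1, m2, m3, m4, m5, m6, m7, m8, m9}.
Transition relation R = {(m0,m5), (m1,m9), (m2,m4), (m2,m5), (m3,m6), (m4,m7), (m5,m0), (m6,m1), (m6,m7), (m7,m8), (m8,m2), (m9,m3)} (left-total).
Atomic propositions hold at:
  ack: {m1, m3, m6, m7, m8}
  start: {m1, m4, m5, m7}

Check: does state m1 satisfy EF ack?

Yes

EF ack: least fixpoint, start Z0 = {m1, m3, m6, m7, m8}, add states with some successor in Z. Z1 = {m1, m3, m4, m6, m7, m8, m9}; Z2 = {m1, m2, m3, m4, m6, m7, m8, m9}; fixed.
Sat(EF ack) = {m1, m2, m3, m4, m6, m7, m8, m9}
m1 ∈ Sat(EF ack) = {m1, m2, m3, m4, m6, m7, m8, m9}, so the formula holds at m1.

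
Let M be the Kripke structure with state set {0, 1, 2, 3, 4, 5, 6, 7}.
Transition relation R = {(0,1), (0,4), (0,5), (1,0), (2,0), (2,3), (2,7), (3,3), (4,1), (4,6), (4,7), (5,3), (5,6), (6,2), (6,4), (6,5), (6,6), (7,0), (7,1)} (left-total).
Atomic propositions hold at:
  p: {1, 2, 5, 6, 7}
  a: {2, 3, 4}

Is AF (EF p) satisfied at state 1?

EF p: least fixpoint, start Z0 = {1, 2, 5, 6, 7}, add states with some successor in Z. Z1 = {0, 1, 2, 4, 5, 6, 7}; fixed.
Sat(EF p) = {0, 1, 2, 4, 5, 6, 7}
AF (EF p): least fixpoint, start Z0 = {0, 1, 2, 4, 5, 6, 7}, add states with every successor in Z. Already a fixed point.
Sat(AF (EF p)) = {0, 1, 2, 4, 5, 6, 7}
1 ∈ Sat(AF (EF p)) = {0, 1, 2, 4, 5, 6, 7}, so the formula holds at 1.

Yes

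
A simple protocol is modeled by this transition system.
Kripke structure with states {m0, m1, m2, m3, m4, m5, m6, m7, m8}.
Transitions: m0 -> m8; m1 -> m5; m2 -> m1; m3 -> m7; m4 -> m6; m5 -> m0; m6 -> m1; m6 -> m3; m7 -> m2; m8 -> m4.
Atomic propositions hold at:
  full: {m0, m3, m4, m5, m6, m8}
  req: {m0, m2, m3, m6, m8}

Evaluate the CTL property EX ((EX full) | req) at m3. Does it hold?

Sat(EX full) = {s : some successor in {m0, m3, m4, m5, m6, m8}} = {m0, m1, m4, m5, m6, m8}
Sat((EX full) | req) = {m0, m1, m2, m3, m4, m5, m6, m8}
Sat(EX ((EX full) | req)) = {s : some successor in {m0, m1, m2, m3, m4, m5, m6, m8}} = {m0, m1, m2, m4, m5, m6, m7, m8}
m3 ∉ Sat(EX ((EX full) | req)) = {m0, m1, m2, m4, m5, m6, m7, m8}, so the formula does not hold at m3.

No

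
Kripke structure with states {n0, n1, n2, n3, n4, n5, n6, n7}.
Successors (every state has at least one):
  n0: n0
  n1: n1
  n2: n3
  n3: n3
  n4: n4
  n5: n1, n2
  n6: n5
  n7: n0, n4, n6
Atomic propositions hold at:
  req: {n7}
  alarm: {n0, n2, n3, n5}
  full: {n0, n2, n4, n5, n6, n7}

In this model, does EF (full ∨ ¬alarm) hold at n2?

Sat(¬alarm) = {n1, n4, n6, n7}
Sat(full ∨ ¬alarm) = {n0, n1, n2, n4, n5, n6, n7}
EF (full ∨ ¬alarm): least fixpoint, start Z0 = {n0, n1, n2, n4, n5, n6, n7}, add states with some successor in Z. Already a fixed point.
Sat(EF (full ∨ ¬alarm)) = {n0, n1, n2, n4, n5, n6, n7}
n2 ∈ Sat(EF (full ∨ ¬alarm)) = {n0, n1, n2, n4, n5, n6, n7}, so the formula holds at n2.

Yes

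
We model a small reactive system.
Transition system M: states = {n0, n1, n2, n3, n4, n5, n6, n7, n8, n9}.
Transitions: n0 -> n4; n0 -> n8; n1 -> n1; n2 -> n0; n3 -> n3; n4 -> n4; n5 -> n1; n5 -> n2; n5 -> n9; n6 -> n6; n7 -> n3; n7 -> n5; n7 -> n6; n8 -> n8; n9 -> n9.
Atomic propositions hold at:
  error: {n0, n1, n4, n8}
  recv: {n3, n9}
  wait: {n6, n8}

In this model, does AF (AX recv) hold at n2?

Sat(AX recv) = {s : every successor in {n3, n9}} = {n3, n9}
AF (AX recv): least fixpoint, start Z0 = {n3, n9}, add states with every successor in Z. Already a fixed point.
Sat(AF (AX recv)) = {n3, n9}
n2 ∉ Sat(AF (AX recv)) = {n3, n9}, so the formula does not hold at n2.

No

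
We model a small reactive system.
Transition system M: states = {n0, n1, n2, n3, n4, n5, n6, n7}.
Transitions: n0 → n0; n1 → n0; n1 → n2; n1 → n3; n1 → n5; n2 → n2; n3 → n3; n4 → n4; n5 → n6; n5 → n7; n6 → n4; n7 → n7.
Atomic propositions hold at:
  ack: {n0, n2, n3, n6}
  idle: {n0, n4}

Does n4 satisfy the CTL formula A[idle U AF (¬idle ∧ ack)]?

Sat(¬idle) = {n1, n2, n3, n5, n6, n7}
Sat(¬idle ∧ ack) = {n2, n3, n6}
AF (¬idle ∧ ack): least fixpoint, start Z0 = {n2, n3, n6}, add states with every successor in Z. Already a fixed point.
Sat(AF (¬idle ∧ ack)) = {n2, n3, n6}
A[idle U AF (¬idle ∧ ack)]: least fixpoint, start Z0 = Sat(AF (¬idle ∧ ack)) = {n2, n3, n6}, add states in Sat(idle) with every successor in Z. Already a fixed point.
Sat(A[idle U AF (¬idle ∧ ack)]) = {n2, n3, n6}
n4 ∉ Sat(A[idle U AF (¬idle ∧ ack)]) = {n2, n3, n6}, so the formula does not hold at n4.

No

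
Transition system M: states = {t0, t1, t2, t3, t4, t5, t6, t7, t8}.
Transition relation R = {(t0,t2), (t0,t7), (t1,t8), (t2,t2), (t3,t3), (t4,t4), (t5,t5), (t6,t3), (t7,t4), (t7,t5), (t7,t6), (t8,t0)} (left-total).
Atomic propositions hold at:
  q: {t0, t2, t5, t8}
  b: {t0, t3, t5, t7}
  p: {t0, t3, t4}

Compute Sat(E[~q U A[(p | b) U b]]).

Sat(~q) = {t1, t3, t4, t6, t7}
Sat(p | b) = {t0, t3, t4, t5, t7}
A[(p | b) U b]: least fixpoint, start Z0 = Sat(b) = {t0, t3, t5, t7}, add states in Sat(p | b) with every successor in Z. Already a fixed point.
Sat(A[(p | b) U b]) = {t0, t3, t5, t7}
E[~q U A[(p | b) U b]]: least fixpoint, start Z0 = Sat(A[(p | b) U b]) = {t0, t3, t5, t7}, add states in Sat(~q) with some successor in Z. Z1 = {t0, t3, t5, t6, t7}; fixed.
Sat(E[~q U A[(p | b) U b]]) = {t0, t3, t5, t6, t7}

{t0, t3, t5, t6, t7}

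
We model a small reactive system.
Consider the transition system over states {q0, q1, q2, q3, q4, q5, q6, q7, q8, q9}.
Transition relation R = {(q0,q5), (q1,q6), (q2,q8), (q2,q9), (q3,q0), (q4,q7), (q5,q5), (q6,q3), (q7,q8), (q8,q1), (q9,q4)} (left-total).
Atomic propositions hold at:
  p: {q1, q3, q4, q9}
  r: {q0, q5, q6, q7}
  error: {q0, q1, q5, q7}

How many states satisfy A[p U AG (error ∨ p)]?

Sat(error ∨ p) = {q0, q1, q3, q4, q5, q7, q9}
AG (error ∨ p): greatest fixpoint, start Z0 = {q0, q1, q3, q4, q5, q7, q9}, keep only states in Sat with every successor in Z. Z1 = {q0, q3, q4, q5, q9}; Z2 = {q0, q3, q5, q9}; Z3 = {q0, q3, q5}; fixed.
Sat(AG (error ∨ p)) = {q0, q3, q5}
A[p U AG (error ∨ p)]: least fixpoint, start Z0 = Sat(AG (error ∨ p)) = {q0, q3, q5}, add states in Sat(p) with every successor in Z. Already a fixed point.
Sat(A[p U AG (error ∨ p)]) = {q0, q3, q5}
|Sat(A[p U AG (error ∨ p)])| = |{q0, q3, q5}| = 3.

3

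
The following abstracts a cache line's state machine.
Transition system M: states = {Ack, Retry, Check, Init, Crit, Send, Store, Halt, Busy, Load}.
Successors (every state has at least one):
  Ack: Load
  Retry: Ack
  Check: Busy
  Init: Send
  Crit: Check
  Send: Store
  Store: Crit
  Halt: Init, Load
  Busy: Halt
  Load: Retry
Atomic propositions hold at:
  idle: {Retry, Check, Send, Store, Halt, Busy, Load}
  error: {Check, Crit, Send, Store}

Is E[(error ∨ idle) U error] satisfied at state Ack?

Sat(error ∨ idle) = {Retry, Check, Crit, Send, Store, Halt, Busy, Load}
E[(error ∨ idle) U error]: least fixpoint, start Z0 = Sat(error) = {Check, Crit, Send, Store}, add states in Sat(error ∨ idle) with some successor in Z. Already a fixed point.
Sat(E[(error ∨ idle) U error]) = {Check, Crit, Send, Store}
Ack ∉ Sat(E[(error ∨ idle) U error]) = {Check, Crit, Send, Store}, so the formula does not hold at Ack.

No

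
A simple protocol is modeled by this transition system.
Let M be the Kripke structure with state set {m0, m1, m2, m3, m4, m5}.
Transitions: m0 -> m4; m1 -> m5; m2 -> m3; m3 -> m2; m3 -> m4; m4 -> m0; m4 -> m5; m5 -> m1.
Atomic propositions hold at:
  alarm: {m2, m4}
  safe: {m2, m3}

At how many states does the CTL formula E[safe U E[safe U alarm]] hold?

3

E[safe U alarm]: least fixpoint, start Z0 = Sat(alarm) = {m2, m4}, add states in Sat(safe) with some successor in Z. Z1 = {m2, m3, m4}; fixed.
Sat(E[safe U alarm]) = {m2, m3, m4}
E[safe U E[safe U alarm]]: least fixpoint, start Z0 = Sat(E[safe U alarm]) = {m2, m3, m4}, add states in Sat(safe) with some successor in Z. Already a fixed point.
Sat(E[safe U E[safe U alarm]]) = {m2, m3, m4}
|Sat(E[safe U E[safe U alarm]])| = |{m2, m3, m4}| = 3.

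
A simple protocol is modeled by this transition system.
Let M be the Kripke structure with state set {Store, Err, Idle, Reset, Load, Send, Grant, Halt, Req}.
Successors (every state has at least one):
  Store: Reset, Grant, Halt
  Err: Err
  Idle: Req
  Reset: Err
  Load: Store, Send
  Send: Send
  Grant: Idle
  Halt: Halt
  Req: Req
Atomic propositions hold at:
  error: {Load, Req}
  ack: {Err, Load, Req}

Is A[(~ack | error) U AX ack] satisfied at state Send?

No

Sat(~ack) = {Store, Idle, Reset, Send, Grant, Halt}
Sat(~ack | error) = {Store, Idle, Reset, Load, Send, Grant, Halt, Req}
Sat(AX ack) = {s : every successor in {Err, Load, Req}} = {Err, Idle, Reset, Req}
A[(~ack | error) U AX ack]: least fixpoint, start Z0 = Sat(AX ack) = {Err, Idle, Reset, Req}, add states in Sat(~ack | error) with every successor in Z. Z1 = {Err, Idle, Reset, Grant, Req}; fixed.
Sat(A[(~ack | error) U AX ack]) = {Err, Idle, Reset, Grant, Req}
Send ∉ Sat(A[(~ack | error) U AX ack]) = {Err, Idle, Reset, Grant, Req}, so the formula does not hold at Send.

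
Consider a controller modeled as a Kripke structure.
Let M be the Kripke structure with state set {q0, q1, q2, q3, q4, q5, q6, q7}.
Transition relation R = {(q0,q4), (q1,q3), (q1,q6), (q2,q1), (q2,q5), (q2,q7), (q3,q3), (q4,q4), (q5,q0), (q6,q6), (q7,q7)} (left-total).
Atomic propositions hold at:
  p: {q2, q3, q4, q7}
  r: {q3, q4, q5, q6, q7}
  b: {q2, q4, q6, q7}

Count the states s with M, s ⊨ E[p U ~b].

5

Sat(~b) = {q0, q1, q3, q5}
E[p U ~b]: least fixpoint, start Z0 = Sat(~b) = {q0, q1, q3, q5}, add states in Sat(p) with some successor in Z. Z1 = {q0, q1, q2, q3, q5}; fixed.
Sat(E[p U ~b]) = {q0, q1, q2, q3, q5}
|Sat(E[p U ~b])| = |{q0, q1, q2, q3, q5}| = 5.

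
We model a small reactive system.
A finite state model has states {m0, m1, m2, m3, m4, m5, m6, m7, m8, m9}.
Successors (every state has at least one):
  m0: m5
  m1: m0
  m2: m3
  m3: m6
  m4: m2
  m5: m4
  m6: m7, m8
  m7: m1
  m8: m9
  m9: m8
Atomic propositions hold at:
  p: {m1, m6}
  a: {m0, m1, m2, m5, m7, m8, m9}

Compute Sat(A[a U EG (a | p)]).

{m6, m8, m9}

Sat(a | p) = {m0, m1, m2, m5, m6, m7, m8, m9}
EG (a | p): greatest fixpoint, start Z0 = {m0, m1, m2, m5, m6, m7, m8, m9}, keep only states in Sat with some successor in Z. Z1 = {m0, m1, m6, m7, m8, m9}; Z2 = {m1, m6, m7, m8, m9}; Z3 = {m6, m7, m8, m9}; Z4 = {m6, m8, m9}; fixed.
Sat(EG (a | p)) = {m6, m8, m9}
A[a U EG (a | p)]: least fixpoint, start Z0 = Sat(EG (a | p)) = {m6, m8, m9}, add states in Sat(a) with every successor in Z. Already a fixed point.
Sat(A[a U EG (a | p)]) = {m6, m8, m9}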